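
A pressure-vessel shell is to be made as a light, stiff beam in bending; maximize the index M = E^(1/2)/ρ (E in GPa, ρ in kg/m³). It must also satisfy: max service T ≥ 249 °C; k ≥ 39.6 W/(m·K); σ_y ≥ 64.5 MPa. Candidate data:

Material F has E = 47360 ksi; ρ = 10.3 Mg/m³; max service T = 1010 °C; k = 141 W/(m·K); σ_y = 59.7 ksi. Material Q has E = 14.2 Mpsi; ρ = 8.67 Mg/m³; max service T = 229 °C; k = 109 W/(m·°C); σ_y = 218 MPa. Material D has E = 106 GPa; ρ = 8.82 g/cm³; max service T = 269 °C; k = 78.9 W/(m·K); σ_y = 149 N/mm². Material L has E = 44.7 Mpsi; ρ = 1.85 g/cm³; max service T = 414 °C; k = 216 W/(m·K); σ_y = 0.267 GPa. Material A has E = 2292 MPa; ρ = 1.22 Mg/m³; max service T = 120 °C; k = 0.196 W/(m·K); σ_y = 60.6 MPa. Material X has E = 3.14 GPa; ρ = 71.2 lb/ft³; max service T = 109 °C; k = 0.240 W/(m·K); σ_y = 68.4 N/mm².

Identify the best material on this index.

Screen on constraints: max service T ≥ 249 °C; k ≥ 39.6 W/(m·K); σ_y ≥ 64.5 MPa. Survivors: material F, material D, material L.
Normalizing units and computing the index:
  material F: E = 326.5 GPa, ρ = 10300 kg/m³
  material D: E = 106.0 GPa, ρ = 8820 kg/m³
  material L: E = 308.2 GPa, ρ = 1850 kg/m³
  material L: M = 9.49×10⁻³
  material F: M = 1.75×10⁻³
  material D: M = 1.17×10⁻³
Material L ranks first.

material L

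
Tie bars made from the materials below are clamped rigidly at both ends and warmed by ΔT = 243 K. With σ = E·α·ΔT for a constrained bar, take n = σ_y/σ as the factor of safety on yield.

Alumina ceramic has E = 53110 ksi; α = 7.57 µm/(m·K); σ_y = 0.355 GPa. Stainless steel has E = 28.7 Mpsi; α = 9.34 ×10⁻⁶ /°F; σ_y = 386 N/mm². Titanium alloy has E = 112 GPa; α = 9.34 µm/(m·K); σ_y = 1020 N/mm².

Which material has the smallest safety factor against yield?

stainless steel

Converting E to GPa, α to ×10⁻⁶/K, σ_y to MPa, then σ and n for each:
  alumina ceramic: E = 366.2, α = 7.57, σ_y = 355.0 → σ = 674 MPa, n = 0.527
  stainless steel: E = 197.9, α = 16.8, σ_y = 386.0 → σ = 808 MPa, n = 0.477
  titanium alloy: E = 112.0, α = 9.34, σ_y = 1020 → σ = 254 MPa, n = 4.01
Smallest n: stainless steel with n = 0.477.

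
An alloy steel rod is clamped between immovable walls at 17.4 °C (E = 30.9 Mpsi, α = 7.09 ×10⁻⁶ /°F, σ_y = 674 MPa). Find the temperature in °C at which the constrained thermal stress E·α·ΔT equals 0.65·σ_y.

179 °C

E = 30.9 Mpsi = 213.0 GPa.
α = 7.09×10⁻⁶/°F × 9/5 = 12.8×10⁻⁶/K.
E·α·ΔT = 438.1 MPa ⇒ ΔT = 438.1 / (213.0×10³ × 12.8×10⁻⁶) = 161.1 K.
T = 17.4 + 161.1 = 178.5 °C.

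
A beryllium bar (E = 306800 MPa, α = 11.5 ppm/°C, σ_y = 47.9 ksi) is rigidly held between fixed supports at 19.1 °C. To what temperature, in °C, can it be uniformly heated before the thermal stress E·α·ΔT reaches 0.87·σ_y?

101 °C

E = 306800 MPa = 306.8 GPa.
σ_y = 47.9 ksi = 330.3 MPa.
E·α·ΔT = 287.3 MPa ⇒ ΔT = 287.3 / (306.8×10³ × 11.5×10⁻⁶) = 81.44 K.
T = 19.1 + 81.44 = 100.5 °C.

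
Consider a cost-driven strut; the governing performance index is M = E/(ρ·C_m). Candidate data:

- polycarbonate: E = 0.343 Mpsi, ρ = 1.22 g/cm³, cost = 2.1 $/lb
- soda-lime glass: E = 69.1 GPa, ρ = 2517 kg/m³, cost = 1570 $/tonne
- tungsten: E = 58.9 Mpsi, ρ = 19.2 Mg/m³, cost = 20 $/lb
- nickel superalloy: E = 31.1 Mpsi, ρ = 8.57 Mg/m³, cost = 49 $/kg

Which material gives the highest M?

soda-lime glass

Normalizing units and computing the index:
  polycarbonate: E = 2.365 GPa, ρ = 1220 kg/m³, cost = 4.630 $/kg
  soda-lime glass: E = 69.10 GPa, ρ = 2517 kg/m³, cost = 1.570 $/kg
  tungsten: E = 406.1 GPa, ρ = 19200 kg/m³, cost = 44.09 $/kg
  nickel superalloy: E = 214.4 GPa, ρ = 8570 kg/m³, cost = 49.00 $/kg
  soda-lime glass: M = 17.5 MN·m per $
  nickel superalloy: M = 0.511 MN·m per $
  tungsten: M = 0.480 MN·m per $
  polycarbonate: M = 0.419 MN·m per $
Highest index: soda-lime glass.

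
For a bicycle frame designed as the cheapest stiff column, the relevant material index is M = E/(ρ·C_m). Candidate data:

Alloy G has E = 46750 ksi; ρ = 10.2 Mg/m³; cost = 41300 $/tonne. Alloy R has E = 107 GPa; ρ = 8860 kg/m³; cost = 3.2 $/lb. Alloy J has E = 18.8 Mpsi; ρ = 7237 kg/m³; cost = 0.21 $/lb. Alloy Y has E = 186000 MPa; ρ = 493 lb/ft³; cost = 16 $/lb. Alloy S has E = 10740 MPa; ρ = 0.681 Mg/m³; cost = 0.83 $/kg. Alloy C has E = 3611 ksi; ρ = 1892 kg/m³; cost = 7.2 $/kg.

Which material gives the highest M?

Normalizing units and computing the index:
  alloy G: E = 322.3 GPa, ρ = 10200 kg/m³, cost = 41.30 $/kg
  alloy R: E = 107.0 GPa, ρ = 8860 kg/m³, cost = 7.055 $/kg
  alloy J: E = 129.6 GPa, ρ = 7237 kg/m³, cost = 0.4630 $/kg
  alloy Y: E = 186.0 GPa, ρ = 7897 kg/m³, cost = 35.27 $/kg
  alloy S: E = 10.74 GPa, ρ = 681.0 kg/m³, cost = 0.8300 $/kg
  alloy C: E = 24.90 GPa, ρ = 1892 kg/m³, cost = 7.200 $/kg
  alloy J: M = 38.7 MN·m per $
  alloy S: M = 19.0 MN·m per $
  alloy C: M = 1.83 MN·m per $
  alloy R: M = 1.71 MN·m per $
  alloy G: M = 0.765 MN·m per $
  alloy Y: M = 0.668 MN·m per $
Highest index: alloy J.

alloy J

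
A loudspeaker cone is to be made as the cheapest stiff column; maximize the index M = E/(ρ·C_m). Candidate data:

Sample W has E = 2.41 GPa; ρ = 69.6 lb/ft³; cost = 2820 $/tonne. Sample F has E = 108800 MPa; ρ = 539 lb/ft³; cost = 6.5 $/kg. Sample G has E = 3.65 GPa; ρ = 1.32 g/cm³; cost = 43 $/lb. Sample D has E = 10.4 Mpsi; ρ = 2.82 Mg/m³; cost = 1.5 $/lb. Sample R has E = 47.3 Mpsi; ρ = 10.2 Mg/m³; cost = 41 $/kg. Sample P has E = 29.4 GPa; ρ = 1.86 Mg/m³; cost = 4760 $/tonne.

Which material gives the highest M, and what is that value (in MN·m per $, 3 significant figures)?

sample D, M = 7.69 MN·m per $

In SI units:
  sample W: E = 2.410 GPa, ρ = 1115 kg/m³, cost = 2.820 $/kg
  sample F: E = 108.8 GPa, ρ = 8634 kg/m³, cost = 6.500 $/kg
  sample G: E = 3.650 GPa, ρ = 1320 kg/m³, cost = 94.80 $/kg
  sample D: E = 71.71 GPa, ρ = 2820 kg/m³, cost = 3.307 $/kg
  sample R: E = 326.1 GPa, ρ = 10200 kg/m³, cost = 41.00 $/kg
  sample P: E = 29.40 GPa, ρ = 1860 kg/m³, cost = 4.760 $/kg
  sample D: M = 7.69 MN·m per $
  sample P: M = 3.32 MN·m per $
  sample F: M = 1.94 MN·m per $
  sample R: M = 0.780 MN·m per $
  sample W: M = 0.767 MN·m per $
  sample G: M = 0.0292 MN·m per $
The maximum is for sample D.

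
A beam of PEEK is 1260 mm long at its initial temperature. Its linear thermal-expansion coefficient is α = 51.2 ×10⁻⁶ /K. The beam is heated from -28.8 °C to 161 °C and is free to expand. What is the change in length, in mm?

12.2 mm

ΔT = 161 − (-28.8) = 189.8 K.
ΔL = α·L₀·ΔT = 51.2×10⁻⁶ × 1260 mm × 189.8 K = 12.2 mm.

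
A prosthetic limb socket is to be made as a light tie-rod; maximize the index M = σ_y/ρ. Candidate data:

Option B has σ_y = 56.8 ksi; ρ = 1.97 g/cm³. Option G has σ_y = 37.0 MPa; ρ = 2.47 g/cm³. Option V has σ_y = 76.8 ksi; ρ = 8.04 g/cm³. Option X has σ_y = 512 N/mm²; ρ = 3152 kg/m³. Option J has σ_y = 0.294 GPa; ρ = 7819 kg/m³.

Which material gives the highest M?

In SI units:
  option B: σ_y = 391.6 MPa, ρ = 1970 kg/m³
  option G: σ_y = 37.00 MPa, ρ = 2470 kg/m³
  option V: σ_y = 529.5 MPa, ρ = 8040 kg/m³
  option X: σ_y = 512.0 MPa, ρ = 3152 kg/m³
  option J: σ_y = 294.0 MPa, ρ = 7819 kg/m³
  option B: M = 199 kN·m/kg
  option X: M = 162 kN·m/kg
  option V: M = 65.9 kN·m/kg
  option J: M = 37.6 kN·m/kg
  option G: M = 15.0 kN·m/kg
The maximum is for option B.

option B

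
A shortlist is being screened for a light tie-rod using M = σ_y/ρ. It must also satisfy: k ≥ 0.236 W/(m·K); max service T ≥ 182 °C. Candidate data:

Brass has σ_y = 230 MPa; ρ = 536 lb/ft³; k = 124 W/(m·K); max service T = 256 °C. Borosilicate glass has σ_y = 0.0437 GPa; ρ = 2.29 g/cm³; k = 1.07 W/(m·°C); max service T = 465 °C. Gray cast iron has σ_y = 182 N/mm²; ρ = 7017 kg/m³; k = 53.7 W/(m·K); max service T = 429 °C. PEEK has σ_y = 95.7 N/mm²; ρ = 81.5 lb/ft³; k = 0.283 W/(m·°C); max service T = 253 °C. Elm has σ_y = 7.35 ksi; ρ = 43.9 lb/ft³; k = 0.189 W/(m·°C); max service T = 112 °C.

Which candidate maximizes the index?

PEEK

Screen on constraints: k ≥ 0.236 W/(m·K); max service T ≥ 182 °C. Survivors: brass, borosilicate glass, gray cast iron, PEEK.
Convert each candidate to consistent units, then evaluate M:
  brass: σ_y = 230.0 MPa, ρ = 8586 kg/m³
  borosilicate glass: σ_y = 43.70 MPa, ρ = 2290 kg/m³
  gray cast iron: σ_y = 182.0 MPa, ρ = 7017 kg/m³
  PEEK: σ_y = 95.70 MPa, ρ = 1306 kg/m³
  PEEK: M = 73.3 kN·m/kg
  brass: M = 26.8 kN·m/kg
  gray cast iron: M = 25.9 kN·m/kg
  borosilicate glass: M = 19.1 kN·m/kg
Highest index: PEEK.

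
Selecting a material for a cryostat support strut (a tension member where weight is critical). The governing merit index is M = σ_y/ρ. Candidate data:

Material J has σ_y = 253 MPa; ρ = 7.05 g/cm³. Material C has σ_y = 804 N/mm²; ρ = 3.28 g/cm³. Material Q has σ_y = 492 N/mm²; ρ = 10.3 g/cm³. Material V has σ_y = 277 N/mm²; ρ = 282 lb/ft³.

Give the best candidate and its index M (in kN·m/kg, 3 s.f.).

material C, M = 245 kN·m/kg

Putting every candidate on a common basis:
  material J: σ_y = 253.0 MPa, ρ = 7050 kg/m³
  material C: σ_y = 804.0 MPa, ρ = 3280 kg/m³
  material Q: σ_y = 492.0 MPa, ρ = 10300 kg/m³
  material V: σ_y = 277.0 MPa, ρ = 4517 kg/m³
  material C: M = 245 kN·m/kg
  material V: M = 61.3 kN·m/kg
  material Q: M = 47.8 kN·m/kg
  material J: M = 35.9 kN·m/kg
Material C ranks first.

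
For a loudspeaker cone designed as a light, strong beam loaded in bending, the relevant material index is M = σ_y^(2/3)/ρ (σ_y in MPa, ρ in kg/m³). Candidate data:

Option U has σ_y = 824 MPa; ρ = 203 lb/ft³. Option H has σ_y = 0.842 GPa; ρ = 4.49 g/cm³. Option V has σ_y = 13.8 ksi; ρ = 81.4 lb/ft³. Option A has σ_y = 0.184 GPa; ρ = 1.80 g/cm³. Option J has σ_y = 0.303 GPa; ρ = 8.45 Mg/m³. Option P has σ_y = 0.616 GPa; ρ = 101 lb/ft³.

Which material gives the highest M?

After converting to SI:
  option U: σ_y = 824.0 MPa, ρ = 3252 kg/m³
  option H: σ_y = 842.0 MPa, ρ = 4490 kg/m³
  option V: σ_y = 95.15 MPa, ρ = 1304 kg/m³
  option A: σ_y = 184.0 MPa, ρ = 1800 kg/m³
  option J: σ_y = 303.0 MPa, ρ = 8450 kg/m³
  option P: σ_y = 616.0 MPa, ρ = 1618 kg/m³
  option P: M = 44.7×10⁻³
  option U: M = 27.0×10⁻³
  option H: M = 19.9×10⁻³
  option A: M = 18.0×10⁻³
  option V: M = 16.0×10⁻³
  option J: M = 5.34×10⁻³
Option P has the largest M.

option P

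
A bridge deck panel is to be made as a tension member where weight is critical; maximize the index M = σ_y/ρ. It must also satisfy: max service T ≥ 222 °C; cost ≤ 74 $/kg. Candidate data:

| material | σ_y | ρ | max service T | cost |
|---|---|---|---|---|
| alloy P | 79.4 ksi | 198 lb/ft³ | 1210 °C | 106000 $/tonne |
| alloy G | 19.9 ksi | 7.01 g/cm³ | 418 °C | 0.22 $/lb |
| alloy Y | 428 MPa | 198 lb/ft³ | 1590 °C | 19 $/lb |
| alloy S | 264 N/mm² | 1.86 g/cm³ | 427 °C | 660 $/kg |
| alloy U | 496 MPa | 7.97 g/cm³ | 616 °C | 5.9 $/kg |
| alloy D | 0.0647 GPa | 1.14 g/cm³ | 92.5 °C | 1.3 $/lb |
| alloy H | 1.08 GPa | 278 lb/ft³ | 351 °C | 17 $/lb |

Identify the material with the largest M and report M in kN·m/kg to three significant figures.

alloy H, M = 243 kN·m/kg

Screen on constraints: max service T ≥ 222 °C; cost ≤ 74 $/kg. Survivors: alloy G, alloy Y, alloy U, alloy H.
Normalizing units and computing the index:
  alloy G: σ_y = 137.2 MPa, ρ = 7010 kg/m³
  alloy Y: σ_y = 428.0 MPa, ρ = 3172 kg/m³
  alloy U: σ_y = 496.0 MPa, ρ = 7970 kg/m³
  alloy H: σ_y = 1080 MPa, ρ = 4453 kg/m³
  alloy H: M = 243 kN·m/kg
  alloy Y: M = 135 kN·m/kg
  alloy U: M = 62.2 kN·m/kg
  alloy G: M = 19.6 kN·m/kg
Highest index: alloy H.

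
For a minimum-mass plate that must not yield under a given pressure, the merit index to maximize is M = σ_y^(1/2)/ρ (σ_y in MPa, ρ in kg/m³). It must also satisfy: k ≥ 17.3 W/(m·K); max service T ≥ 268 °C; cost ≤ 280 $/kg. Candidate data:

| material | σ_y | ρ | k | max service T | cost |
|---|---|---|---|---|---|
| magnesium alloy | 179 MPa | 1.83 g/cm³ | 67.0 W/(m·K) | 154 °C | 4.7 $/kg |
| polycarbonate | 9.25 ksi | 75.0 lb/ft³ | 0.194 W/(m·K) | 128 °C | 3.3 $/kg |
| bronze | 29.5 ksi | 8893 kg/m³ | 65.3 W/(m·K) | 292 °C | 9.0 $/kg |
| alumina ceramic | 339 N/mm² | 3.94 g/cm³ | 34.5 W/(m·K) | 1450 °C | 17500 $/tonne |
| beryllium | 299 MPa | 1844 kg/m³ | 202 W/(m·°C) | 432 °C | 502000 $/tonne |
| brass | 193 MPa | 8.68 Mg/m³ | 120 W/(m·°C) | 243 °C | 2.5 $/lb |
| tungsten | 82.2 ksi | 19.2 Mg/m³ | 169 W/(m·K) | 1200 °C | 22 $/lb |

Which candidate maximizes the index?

Screen on constraints: k ≥ 17.3 W/(m·K); max service T ≥ 268 °C; cost ≤ 280 $/kg. Survivors: bronze, alumina ceramic, tungsten.
Normalizing units and computing the index:
  bronze: σ_y = 203.4 MPa, ρ = 8893 kg/m³
  alumina ceramic: σ_y = 339.0 MPa, ρ = 3940 kg/m³
  tungsten: σ_y = 566.7 MPa, ρ = 19200 kg/m³
  alumina ceramic: M = 4.67×10⁻³
  bronze: M = 1.60×10⁻³
  tungsten: M = 1.24×10⁻³
The maximum is for alumina ceramic.

alumina ceramic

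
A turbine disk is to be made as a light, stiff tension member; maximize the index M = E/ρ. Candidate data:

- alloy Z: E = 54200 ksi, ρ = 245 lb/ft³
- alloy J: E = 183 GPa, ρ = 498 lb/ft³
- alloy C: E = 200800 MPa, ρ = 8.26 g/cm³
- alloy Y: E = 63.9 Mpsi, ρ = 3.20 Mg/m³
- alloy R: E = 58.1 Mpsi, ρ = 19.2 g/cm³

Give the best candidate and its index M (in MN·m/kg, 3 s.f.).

alloy Y, M = 138 MN·m/kg

Convert each candidate to consistent units, then evaluate M:
  alloy Z: E = 373.7 GPa, ρ = 3925 kg/m³
  alloy J: E = 183.0 GPa, ρ = 7977 kg/m³
  alloy C: E = 200.8 GPa, ρ = 8260 kg/m³
  alloy Y: E = 440.6 GPa, ρ = 3200 kg/m³
  alloy R: E = 400.6 GPa, ρ = 19200 kg/m³
  alloy Y: M = 138 MN·m/kg
  alloy Z: M = 95.2 MN·m/kg
  alloy C: M = 24.3 MN·m/kg
  alloy J: M = 22.9 MN·m/kg
  alloy R: M = 20.9 MN·m/kg
Alloy Y has the largest M.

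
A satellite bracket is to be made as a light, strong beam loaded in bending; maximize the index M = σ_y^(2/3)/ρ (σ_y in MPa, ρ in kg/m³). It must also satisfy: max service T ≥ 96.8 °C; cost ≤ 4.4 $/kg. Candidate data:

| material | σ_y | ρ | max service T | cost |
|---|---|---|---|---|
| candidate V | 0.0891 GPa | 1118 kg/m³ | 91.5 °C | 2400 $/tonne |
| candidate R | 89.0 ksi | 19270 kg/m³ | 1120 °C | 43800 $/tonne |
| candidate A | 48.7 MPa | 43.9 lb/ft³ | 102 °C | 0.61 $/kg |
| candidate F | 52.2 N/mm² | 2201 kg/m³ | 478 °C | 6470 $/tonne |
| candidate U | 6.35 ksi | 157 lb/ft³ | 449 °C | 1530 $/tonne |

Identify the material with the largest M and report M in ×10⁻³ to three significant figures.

Screen on constraints: max service T ≥ 96.8 °C; cost ≤ 4.4 $/kg. Survivors: candidate A, candidate U.
After converting to SI:
  candidate A: σ_y = 48.70 MPa, ρ = 703.2 kg/m³
  candidate U: σ_y = 43.78 MPa, ρ = 2515 kg/m³
  candidate A: M = 19.0×10⁻³
  candidate U: M = 4.94×10⁻³
Highest index: candidate A.

candidate A, M = 19.0×10⁻³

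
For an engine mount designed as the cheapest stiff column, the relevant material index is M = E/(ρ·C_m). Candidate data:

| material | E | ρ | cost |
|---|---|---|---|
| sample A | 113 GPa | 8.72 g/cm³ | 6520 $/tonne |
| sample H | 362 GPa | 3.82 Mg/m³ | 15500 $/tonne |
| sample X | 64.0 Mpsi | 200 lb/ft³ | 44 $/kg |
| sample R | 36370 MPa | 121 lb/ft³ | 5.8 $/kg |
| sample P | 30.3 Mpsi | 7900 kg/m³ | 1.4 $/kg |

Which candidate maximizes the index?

sample P

Normalizing units and computing the index:
  sample A: E = 113.0 GPa, ρ = 8720 kg/m³, cost = 6.520 $/kg
  sample H: E = 362.0 GPa, ρ = 3820 kg/m³, cost = 15.50 $/kg
  sample X: E = 441.3 GPa, ρ = 3204 kg/m³, cost = 44.00 $/kg
  sample R: E = 36.37 GPa, ρ = 1938 kg/m³, cost = 5.800 $/kg
  sample P: E = 208.9 GPa, ρ = 7900 kg/m³, cost = 1.400 $/kg
  sample P: M = 18.9 MN·m per $
  sample H: M = 6.11 MN·m per $
  sample R: M = 3.24 MN·m per $
  sample X: M = 3.13 MN·m per $
  sample A: M = 1.99 MN·m per $
Highest index: sample P.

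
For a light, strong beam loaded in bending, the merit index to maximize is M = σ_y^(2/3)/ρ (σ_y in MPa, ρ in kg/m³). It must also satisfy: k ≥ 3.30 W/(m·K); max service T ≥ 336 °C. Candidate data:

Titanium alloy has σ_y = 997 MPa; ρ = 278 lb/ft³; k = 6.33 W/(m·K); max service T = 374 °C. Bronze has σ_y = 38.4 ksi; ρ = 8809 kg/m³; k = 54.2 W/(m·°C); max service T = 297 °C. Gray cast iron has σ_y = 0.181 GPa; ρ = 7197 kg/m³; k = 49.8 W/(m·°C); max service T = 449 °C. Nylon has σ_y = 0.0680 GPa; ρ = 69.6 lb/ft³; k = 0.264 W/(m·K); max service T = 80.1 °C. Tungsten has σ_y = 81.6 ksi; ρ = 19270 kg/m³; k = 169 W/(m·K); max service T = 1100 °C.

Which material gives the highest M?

Screen on constraints: k ≥ 3.30 W/(m·K); max service T ≥ 336 °C. Survivors: titanium alloy, gray cast iron, tungsten.
Normalizing units and computing the index:
  titanium alloy: σ_y = 997.0 MPa, ρ = 4453 kg/m³
  gray cast iron: σ_y = 181.0 MPa, ρ = 7197 kg/m³
  tungsten: σ_y = 562.6 MPa, ρ = 19270 kg/m³
  titanium alloy: M = 22.4×10⁻³
  gray cast iron: M = 4.45×10⁻³
  tungsten: M = 3.54×10⁻³
Titanium alloy ranks first.

titanium alloy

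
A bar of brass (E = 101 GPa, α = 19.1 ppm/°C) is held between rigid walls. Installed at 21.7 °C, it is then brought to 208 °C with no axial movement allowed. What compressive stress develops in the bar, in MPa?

ΔT = 186.3 K. Constrained thermal stress σ = E·α·ΔT = 101.0×10³ MPa × 19.1×10⁻⁶ × 186.3 = 359 MPa (compressive).

359 MPa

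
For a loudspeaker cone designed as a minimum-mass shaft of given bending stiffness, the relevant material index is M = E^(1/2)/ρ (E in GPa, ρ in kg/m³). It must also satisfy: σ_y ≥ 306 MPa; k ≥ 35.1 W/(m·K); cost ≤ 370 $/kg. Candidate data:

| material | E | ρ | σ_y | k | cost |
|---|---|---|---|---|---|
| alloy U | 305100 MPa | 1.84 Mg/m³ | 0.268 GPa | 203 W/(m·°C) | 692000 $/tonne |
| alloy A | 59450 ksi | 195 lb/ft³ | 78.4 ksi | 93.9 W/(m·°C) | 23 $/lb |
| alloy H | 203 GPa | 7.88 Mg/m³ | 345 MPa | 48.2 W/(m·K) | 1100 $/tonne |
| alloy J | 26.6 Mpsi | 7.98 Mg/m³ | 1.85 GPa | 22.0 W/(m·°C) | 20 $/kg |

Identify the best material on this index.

alloy A

Screen on constraints: σ_y ≥ 306 MPa; k ≥ 35.1 W/(m·K); cost ≤ 370 $/kg. Survivors: alloy A, alloy H.
Convert each candidate to consistent units, then evaluate M:
  alloy A: E = 409.9 GPa, ρ = 3124 kg/m³
  alloy H: E = 203.0 GPa, ρ = 7880 kg/m³
  alloy A: M = 6.48×10⁻³
  alloy H: M = 1.81×10⁻³
Highest index: alloy A.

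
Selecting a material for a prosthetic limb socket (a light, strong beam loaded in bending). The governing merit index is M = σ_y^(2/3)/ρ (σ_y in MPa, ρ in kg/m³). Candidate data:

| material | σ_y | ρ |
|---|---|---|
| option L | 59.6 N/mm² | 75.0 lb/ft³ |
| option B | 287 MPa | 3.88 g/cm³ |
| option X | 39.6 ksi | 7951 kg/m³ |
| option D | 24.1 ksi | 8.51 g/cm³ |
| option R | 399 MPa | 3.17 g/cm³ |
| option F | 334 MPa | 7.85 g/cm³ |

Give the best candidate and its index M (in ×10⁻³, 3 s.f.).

option R, M = 17.1×10⁻³

In SI units:
  option L: σ_y = 59.60 MPa, ρ = 1201 kg/m³
  option B: σ_y = 287.0 MPa, ρ = 3880 kg/m³
  option X: σ_y = 273.0 MPa, ρ = 7951 kg/m³
  option D: σ_y = 166.2 MPa, ρ = 8510 kg/m³
  option R: σ_y = 399.0 MPa, ρ = 3170 kg/m³
  option F: σ_y = 334.0 MPa, ρ = 7850 kg/m³
  option R: M = 17.1×10⁻³
  option L: M = 12.7×10⁻³
  option B: M = 11.2×10⁻³
  option F: M = 6.13×10⁻³
  option X: M = 5.29×10⁻³
  option D: M = 3.55×10⁻³
Option R has the largest M.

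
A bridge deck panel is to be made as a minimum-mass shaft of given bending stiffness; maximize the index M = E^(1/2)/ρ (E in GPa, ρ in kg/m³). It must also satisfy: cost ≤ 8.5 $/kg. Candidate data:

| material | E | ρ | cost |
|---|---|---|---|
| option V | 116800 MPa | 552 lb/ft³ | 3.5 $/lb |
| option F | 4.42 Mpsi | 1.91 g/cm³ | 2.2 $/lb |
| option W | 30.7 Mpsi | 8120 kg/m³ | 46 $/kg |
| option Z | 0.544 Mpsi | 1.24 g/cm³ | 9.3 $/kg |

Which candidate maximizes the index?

option F

Screen on constraints: cost ≤ 8.5 $/kg. Survivors: option V, option F.
Normalizing units and computing the index:
  option V: E = 116.8 GPa, ρ = 8842 kg/m³
  option F: E = 30.47 GPa, ρ = 1910 kg/m³
  option F: M = 2.89×10⁻³
  option V: M = 1.22×10⁻³
Option F has the largest M.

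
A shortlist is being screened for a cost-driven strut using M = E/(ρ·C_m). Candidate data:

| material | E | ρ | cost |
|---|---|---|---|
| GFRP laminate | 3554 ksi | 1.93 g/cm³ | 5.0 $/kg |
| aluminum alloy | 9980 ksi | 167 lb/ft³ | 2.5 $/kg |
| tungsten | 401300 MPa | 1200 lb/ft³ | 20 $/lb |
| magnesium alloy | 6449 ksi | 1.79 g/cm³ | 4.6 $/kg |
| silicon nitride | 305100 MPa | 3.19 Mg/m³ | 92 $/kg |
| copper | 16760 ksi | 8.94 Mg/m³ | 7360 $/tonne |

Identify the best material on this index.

aluminum alloy

In SI units:
  GFRP laminate: E = 24.50 GPa, ρ = 1930 kg/m³, cost = 5.000 $/kg
  aluminum alloy: E = 68.81 GPa, ρ = 2675 kg/m³, cost = 2.500 $/kg
  tungsten: E = 401.3 GPa, ρ = 19220 kg/m³, cost = 44.09 $/kg
  magnesium alloy: E = 44.46 GPa, ρ = 1790 kg/m³, cost = 4.600 $/kg
  silicon nitride: E = 305.1 GPa, ρ = 3190 kg/m³, cost = 92.00 $/kg
  copper: E = 115.6 GPa, ρ = 8940 kg/m³, cost = 7.360 $/kg
  aluminum alloy: M = 10.3 MN·m per $
  magnesium alloy: M = 5.40 MN·m per $
  GFRP laminate: M = 2.54 MN·m per $
  copper: M = 1.76 MN·m per $
  silicon nitride: M = 1.04 MN·m per $
  tungsten: M = 0.473 MN·m per $
Highest index: aluminum alloy.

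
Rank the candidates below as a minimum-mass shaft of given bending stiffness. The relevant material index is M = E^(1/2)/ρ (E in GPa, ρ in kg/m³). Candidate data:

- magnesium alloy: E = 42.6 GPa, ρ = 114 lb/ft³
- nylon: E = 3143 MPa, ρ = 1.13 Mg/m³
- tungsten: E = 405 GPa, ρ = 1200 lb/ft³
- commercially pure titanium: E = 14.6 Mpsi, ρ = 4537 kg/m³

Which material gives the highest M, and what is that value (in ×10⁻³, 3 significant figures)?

Normalizing units and computing the index:
  magnesium alloy: E = 42.60 GPa, ρ = 1826 kg/m³
  nylon: E = 3.143 GPa, ρ = 1130 kg/m³
  tungsten: E = 405.0 GPa, ρ = 19220 kg/m³
  commercially pure titanium: E = 100.7 GPa, ρ = 4537 kg/m³
  magnesium alloy: M = 3.57×10⁻³
  commercially pure titanium: M = 2.21×10⁻³
  nylon: M = 1.57×10⁻³
  tungsten: M = 1.05×10⁻³
Magnesium alloy ranks first.

magnesium alloy, M = 3.57×10⁻³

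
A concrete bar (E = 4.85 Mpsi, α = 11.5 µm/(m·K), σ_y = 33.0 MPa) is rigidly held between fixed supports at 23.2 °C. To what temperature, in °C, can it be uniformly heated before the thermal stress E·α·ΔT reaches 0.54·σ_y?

69.5 °C

E = 4.85 Mpsi = 33.44 GPa.
E·α·ΔT = 17.82 MPa ⇒ ΔT = 17.82 / (33.44×10³ × 11.5×10⁻⁶) = 46.34 K.
T = 23.2 + 46.34 = 69.54 °C.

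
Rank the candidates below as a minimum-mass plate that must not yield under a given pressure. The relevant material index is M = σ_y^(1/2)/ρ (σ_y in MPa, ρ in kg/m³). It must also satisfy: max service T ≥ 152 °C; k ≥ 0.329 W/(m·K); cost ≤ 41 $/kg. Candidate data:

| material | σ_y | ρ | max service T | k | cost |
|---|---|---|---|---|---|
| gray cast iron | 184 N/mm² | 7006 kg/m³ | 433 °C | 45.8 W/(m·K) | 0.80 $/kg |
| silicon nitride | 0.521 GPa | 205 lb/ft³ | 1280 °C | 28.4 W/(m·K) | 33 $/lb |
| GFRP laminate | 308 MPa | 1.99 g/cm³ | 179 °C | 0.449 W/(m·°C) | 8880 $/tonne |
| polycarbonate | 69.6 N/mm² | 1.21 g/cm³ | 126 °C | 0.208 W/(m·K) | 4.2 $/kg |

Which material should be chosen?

Screen on constraints: max service T ≥ 152 °C; k ≥ 0.329 W/(m·K); cost ≤ 41 $/kg. Survivors: gray cast iron, GFRP laminate.
Normalizing units and computing the index:
  gray cast iron: σ_y = 184.0 MPa, ρ = 7006 kg/m³
  GFRP laminate: σ_y = 308.0 MPa, ρ = 1990 kg/m³
  GFRP laminate: M = 8.82×10⁻³
  gray cast iron: M = 1.94×10⁻³
GFRP laminate ranks first.

GFRP laminate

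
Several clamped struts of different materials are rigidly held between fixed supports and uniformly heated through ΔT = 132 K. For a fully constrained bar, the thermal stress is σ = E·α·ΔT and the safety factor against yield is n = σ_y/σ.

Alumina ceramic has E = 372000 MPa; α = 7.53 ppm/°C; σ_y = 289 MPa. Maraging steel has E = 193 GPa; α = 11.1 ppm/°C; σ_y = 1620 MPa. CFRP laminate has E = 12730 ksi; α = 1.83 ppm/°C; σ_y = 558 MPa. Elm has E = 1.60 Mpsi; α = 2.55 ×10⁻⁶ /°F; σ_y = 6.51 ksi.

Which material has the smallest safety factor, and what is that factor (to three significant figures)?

alumina ceramic, n = 0.782

Per material, after unit conversion:
  alumina ceramic: E = 372.0, α = 7.53, σ_y = 289.0 → σ = 370 MPa, n = 0.782
  maraging steel: E = 193.0, α = 11.1, σ_y = 1620 → σ = 283 MPa, n = 5.73
  CFRP laminate: E = 87.77, α = 1.83, σ_y = 558.0 → σ = 21.2 MPa, n = 26.3
  elm: E = 11.03, α = 4.59, σ_y = 44.88 → σ = 6.68 MPa, n = 6.72
The minimum is alumina ceramic at n = 0.782.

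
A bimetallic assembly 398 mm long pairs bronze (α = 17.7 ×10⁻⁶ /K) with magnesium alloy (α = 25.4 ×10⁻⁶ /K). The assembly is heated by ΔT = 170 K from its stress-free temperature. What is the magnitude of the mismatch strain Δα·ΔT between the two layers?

1.31×10⁻³

Δα = |17.7 − 25.4|×10⁻⁶/K = 7.70×10⁻⁶/K.
Mismatch strain = Δα·ΔT = 7.70×10⁻⁶ × 170.0 = 1.31×10⁻³.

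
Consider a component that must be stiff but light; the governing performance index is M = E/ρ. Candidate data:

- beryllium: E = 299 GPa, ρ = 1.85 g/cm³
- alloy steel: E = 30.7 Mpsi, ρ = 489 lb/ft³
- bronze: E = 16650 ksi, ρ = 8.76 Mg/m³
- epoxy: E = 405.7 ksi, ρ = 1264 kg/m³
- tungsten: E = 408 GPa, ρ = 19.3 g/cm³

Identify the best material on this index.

Convert each candidate to consistent units, then evaluate M:
  beryllium: E = 299.0 GPa, ρ = 1850 kg/m³
  alloy steel: E = 211.7 GPa, ρ = 7833 kg/m³
  bronze: E = 114.8 GPa, ρ = 8760 kg/m³
  epoxy: E = 2.797 GPa, ρ = 1264 kg/m³
  tungsten: E = 408.0 GPa, ρ = 19300 kg/m³
  beryllium: M = 162 MN·m/kg
  alloy steel: M = 27.0 MN·m/kg
  tungsten: M = 21.1 MN·m/kg
  bronze: M = 13.1 MN·m/kg
  epoxy: M = 2.21 MN·m/kg
The maximum is for beryllium.

beryllium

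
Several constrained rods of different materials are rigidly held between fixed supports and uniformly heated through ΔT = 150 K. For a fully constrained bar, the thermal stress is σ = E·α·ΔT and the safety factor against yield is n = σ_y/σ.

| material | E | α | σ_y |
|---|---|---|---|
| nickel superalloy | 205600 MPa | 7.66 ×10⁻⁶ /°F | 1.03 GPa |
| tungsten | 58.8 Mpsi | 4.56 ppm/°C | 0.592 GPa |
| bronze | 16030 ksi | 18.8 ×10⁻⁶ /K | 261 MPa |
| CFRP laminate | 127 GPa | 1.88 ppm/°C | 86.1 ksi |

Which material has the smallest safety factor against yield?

bronze

With everything in SI (GPa, ×10⁻⁶/K, MPa):
  nickel superalloy: E = 205.6, α = 13.8, σ_y = 1030 → σ = 425 MPa, n = 2.42
  tungsten: E = 405.4, α = 4.56, σ_y = 592.0 → σ = 277 MPa, n = 2.13
  bronze: E = 110.5, α = 18.8, σ_y = 261.0 → σ = 312 MPa, n = 0.837
  CFRP laminate: E = 127.0, α = 1.88, σ_y = 593.6 → σ = 35.8 MPa, n = 16.6
Smallest n: bronze with n = 0.837.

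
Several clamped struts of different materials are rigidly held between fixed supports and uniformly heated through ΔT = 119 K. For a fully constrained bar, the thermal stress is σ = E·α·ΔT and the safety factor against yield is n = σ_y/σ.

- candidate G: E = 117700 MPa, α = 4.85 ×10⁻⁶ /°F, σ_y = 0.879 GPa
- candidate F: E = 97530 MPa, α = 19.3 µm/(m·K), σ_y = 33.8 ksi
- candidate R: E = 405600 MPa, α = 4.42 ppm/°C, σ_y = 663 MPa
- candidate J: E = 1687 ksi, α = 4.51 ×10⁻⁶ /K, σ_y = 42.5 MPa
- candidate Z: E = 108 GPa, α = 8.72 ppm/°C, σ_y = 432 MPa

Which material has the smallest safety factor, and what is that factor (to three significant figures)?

With everything in SI (GPa, ×10⁻⁶/K, MPa):
  candidate G: E = 117.7, α = 8.73, σ_y = 879.0 → σ = 122 MPa, n = 7.19
  candidate F: E = 97.53, α = 19.3, σ_y = 233.0 → σ = 224 MPa, n = 1.04
  candidate R: E = 405.6, α = 4.42, σ_y = 663.0 → σ = 213 MPa, n = 3.11
  candidate J: E = 11.63, α = 4.51, σ_y = 42.50 → σ = 6.24 MPa, n = 6.81
  candidate Z: E = 108.0, α = 8.72, σ_y = 432.0 → σ = 112 MPa, n = 3.85
Candidate F has the lowest safety factor, n = 1.04.

candidate F, n = 1.04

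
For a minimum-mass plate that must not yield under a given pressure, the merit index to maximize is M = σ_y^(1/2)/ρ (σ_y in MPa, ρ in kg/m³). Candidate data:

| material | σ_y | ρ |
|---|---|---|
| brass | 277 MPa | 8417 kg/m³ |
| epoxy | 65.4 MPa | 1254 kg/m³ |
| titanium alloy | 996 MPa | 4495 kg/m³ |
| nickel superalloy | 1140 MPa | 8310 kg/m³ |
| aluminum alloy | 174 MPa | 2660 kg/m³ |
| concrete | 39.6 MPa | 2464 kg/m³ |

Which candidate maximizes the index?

titanium alloy

Computing M directly (units already consistent):
  titanium alloy: M = 7.02×10⁻³
  epoxy: M = 6.45×10⁻³
  aluminum alloy: M = 4.96×10⁻³
  nickel superalloy: M = 4.06×10⁻³
  concrete: M = 2.55×10⁻³
  brass: M = 1.98×10⁻³
Titanium alloy has the largest M.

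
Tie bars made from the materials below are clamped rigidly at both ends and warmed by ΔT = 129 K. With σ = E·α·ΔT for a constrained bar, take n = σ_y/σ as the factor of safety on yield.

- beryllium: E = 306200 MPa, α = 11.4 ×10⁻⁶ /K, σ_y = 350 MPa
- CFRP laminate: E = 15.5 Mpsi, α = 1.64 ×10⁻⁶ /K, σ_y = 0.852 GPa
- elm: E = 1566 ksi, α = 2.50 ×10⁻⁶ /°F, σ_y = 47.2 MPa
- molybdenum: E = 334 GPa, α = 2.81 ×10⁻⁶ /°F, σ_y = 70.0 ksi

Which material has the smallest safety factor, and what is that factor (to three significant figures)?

beryllium, n = 0.777

With everything in SI (GPa, ×10⁻⁶/K, MPa):
  beryllium: E = 306.2, α = 11.4, σ_y = 350.0 → σ = 450 MPa, n = 0.777
  CFRP laminate: E = 106.9, α = 1.64, σ_y = 852.0 → σ = 22.6 MPa, n = 37.7
  elm: E = 10.80, α = 4.50, σ_y = 47.20 → σ = 6.27 MPa, n = 7.53
  molybdenum: E = 334.0, α = 5.06, σ_y = 482.6 → σ = 218 MPa, n = 2.21
The minimum is beryllium at n = 0.777.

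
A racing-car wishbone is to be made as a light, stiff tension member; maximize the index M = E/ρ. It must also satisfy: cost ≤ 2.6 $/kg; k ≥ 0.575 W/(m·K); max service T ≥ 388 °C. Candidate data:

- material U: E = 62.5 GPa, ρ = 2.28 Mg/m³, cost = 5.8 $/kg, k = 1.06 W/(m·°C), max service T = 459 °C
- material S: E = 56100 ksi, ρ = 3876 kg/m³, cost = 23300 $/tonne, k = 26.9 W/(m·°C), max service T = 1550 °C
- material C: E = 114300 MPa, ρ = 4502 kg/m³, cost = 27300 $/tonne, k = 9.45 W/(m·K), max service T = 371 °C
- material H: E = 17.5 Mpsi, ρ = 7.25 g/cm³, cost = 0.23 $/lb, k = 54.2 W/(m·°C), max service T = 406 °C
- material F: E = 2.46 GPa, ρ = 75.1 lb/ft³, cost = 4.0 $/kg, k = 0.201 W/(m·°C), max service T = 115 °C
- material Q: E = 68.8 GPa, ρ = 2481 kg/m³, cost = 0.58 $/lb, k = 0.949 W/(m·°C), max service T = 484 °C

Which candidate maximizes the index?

material Q

Screen on constraints: cost ≤ 2.6 $/kg; k ≥ 0.575 W/(m·K); max service T ≥ 388 °C. Survivors: material H, material Q.
Normalizing units and computing the index:
  material H: E = 120.7 GPa, ρ = 7250 kg/m³
  material Q: E = 68.80 GPa, ρ = 2481 kg/m³
  material Q: M = 27.7 MN·m/kg
  material H: M = 16.6 MN·m/kg
The maximum is for material Q.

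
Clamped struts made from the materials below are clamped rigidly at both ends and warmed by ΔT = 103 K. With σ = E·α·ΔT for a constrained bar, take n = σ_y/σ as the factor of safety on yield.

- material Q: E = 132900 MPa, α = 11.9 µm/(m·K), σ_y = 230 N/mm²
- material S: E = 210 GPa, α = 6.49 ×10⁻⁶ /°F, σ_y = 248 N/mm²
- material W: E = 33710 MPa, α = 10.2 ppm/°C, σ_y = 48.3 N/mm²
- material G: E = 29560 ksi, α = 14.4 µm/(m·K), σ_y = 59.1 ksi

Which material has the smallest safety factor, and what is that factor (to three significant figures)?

material S, n = 0.981

Converting E to GPa, α to ×10⁻⁶/K, σ_y to MPa, then σ and n for each:
  material Q: E = 132.9, α = 11.9, σ_y = 230.0 → σ = 163 MPa, n = 1.41
  material S: E = 210.0, α = 11.7, σ_y = 248.0 → σ = 253 MPa, n = 0.981
  material W: E = 33.71, α = 10.2, σ_y = 48.30 → σ = 35.4 MPa, n = 1.36
  material G: E = 203.8, α = 14.4, σ_y = 407.5 → σ = 302 MPa, n = 1.35
Material S has the lowest safety factor, n = 0.981.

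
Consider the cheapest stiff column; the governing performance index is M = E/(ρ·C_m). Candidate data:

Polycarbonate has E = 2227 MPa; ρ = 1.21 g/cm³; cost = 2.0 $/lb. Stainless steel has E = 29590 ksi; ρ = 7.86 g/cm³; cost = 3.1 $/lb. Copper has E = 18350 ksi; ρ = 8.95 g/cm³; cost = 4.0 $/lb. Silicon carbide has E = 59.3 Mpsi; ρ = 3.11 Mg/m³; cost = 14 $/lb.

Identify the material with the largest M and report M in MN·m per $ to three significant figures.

silicon carbide, M = 4.26 MN·m per $

After converting to SI:
  polycarbonate: E = 2.227 GPa, ρ = 1210 kg/m³, cost = 4.409 $/kg
  stainless steel: E = 204.0 GPa, ρ = 7860 kg/m³, cost = 6.834 $/kg
  copper: E = 126.5 GPa, ρ = 8950 kg/m³, cost = 8.818 $/kg
  silicon carbide: E = 408.9 GPa, ρ = 3110 kg/m³, cost = 30.86 $/kg
  silicon carbide: M = 4.26 MN·m per $
  stainless steel: M = 3.80 MN·m per $
  copper: M = 1.60 MN·m per $
  polycarbonate: M = 0.417 MN·m per $
Silicon carbide has the largest M.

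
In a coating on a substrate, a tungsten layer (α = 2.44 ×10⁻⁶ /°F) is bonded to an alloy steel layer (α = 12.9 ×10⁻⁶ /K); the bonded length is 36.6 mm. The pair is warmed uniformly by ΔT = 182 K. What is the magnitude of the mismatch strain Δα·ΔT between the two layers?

1.55×10⁻³

tungsten: α = 2.44×10⁻⁶/°F × 9/5 = 4.39×10⁻⁶/K.
Δα = |4.39 − 12.9|×10⁻⁶/K = 8.51×10⁻⁶/K.
Mismatch strain = Δα·ΔT = 8.51×10⁻⁶ × 182.0 = 1.55×10⁻³.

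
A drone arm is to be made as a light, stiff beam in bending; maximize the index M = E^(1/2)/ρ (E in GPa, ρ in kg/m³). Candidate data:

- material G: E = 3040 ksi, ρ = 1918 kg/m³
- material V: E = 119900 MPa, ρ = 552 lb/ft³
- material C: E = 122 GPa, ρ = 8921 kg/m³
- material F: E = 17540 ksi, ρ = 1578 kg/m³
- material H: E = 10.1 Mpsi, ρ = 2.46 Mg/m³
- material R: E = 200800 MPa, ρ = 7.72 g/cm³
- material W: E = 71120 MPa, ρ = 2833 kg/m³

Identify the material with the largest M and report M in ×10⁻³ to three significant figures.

material F, M = 6.97×10⁻³

Convert each candidate to consistent units, then evaluate M:
  material G: E = 20.96 GPa, ρ = 1918 kg/m³
  material V: E = 119.9 GPa, ρ = 8842 kg/m³
  material C: E = 122.0 GPa, ρ = 8921 kg/m³
  material F: E = 120.9 GPa, ρ = 1578 kg/m³
  material H: E = 69.64 GPa, ρ = 2460 kg/m³
  material R: E = 200.8 GPa, ρ = 7720 kg/m³
  material W: E = 71.12 GPa, ρ = 2833 kg/m³
  material F: M = 6.97×10⁻³
  material H: M = 3.39×10⁻³
  material W: M = 2.98×10⁻³
  material G: M = 2.39×10⁻³
  material R: M = 1.84×10⁻³
  material V: M = 1.24×10⁻³
  material C: M = 1.24×10⁻³
Highest index: material F.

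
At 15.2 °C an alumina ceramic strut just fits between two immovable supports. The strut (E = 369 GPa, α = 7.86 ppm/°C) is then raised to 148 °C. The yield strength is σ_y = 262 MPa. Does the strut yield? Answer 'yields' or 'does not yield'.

ΔT = 132.8 K. Constrained thermal stress σ = E·α·ΔT = 369.0×10³ MPa × 7.86×10⁻⁶ × 132.8 = 385 MPa (compressive).
Compare to σ_y = 262 MPa: σ ≥ σ_y, so it yields.

yields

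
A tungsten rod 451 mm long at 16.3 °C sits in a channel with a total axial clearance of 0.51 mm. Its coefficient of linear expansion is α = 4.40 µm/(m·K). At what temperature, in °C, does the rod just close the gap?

273 °C

α·L₀·ΔT = 0.51 mm ⇒ ΔT = 0.51 / (4.40×10⁻⁶ × 451.0) = 257.0 K.
T = 16.3 + 257.0 = 273.3 °C.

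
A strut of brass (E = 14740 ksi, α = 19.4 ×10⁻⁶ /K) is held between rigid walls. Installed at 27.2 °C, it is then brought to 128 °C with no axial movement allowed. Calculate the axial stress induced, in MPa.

E = 14740 ksi = 101.6 GPa.
ΔT = 100.8 K. Constrained thermal stress σ = E·α·ΔT = 101.6×10³ MPa × 19.4×10⁻⁶ × 100.8 = 199 MPa (compressive).

199 MPa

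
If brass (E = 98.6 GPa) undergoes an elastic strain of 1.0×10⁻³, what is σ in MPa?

σ = E·ε = 98600 MPa × 1.0×10⁻³ = 98.6 MPa.

98.6 MPa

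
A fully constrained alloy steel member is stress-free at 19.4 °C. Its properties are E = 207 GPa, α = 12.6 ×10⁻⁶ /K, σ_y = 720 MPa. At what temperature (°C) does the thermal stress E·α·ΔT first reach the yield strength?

295 °C

E·α·ΔT = 720.0 MPa ⇒ ΔT = 720.0 / (207.0×10³ × 12.6×10⁻⁶) = 276.1 K.
T = 19.4 + 276.1 = 295.5 °C.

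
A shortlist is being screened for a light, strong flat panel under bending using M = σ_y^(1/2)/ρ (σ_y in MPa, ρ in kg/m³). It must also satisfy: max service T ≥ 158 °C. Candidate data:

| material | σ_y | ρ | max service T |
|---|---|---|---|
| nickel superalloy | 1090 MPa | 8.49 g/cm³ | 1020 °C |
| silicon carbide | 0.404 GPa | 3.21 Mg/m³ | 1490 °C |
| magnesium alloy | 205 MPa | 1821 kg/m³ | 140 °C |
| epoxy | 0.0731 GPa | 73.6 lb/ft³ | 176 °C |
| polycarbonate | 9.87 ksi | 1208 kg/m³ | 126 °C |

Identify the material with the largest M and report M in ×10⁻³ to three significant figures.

epoxy, M = 7.25×10⁻³

Screen on constraints: max service T ≥ 158 °C. Survivors: nickel superalloy, silicon carbide, epoxy.
In SI units:
  nickel superalloy: σ_y = 1090 MPa, ρ = 8490 kg/m³
  silicon carbide: σ_y = 404.0 MPa, ρ = 3210 kg/m³
  epoxy: σ_y = 73.10 MPa, ρ = 1179 kg/m³
  epoxy: M = 7.25×10⁻³
  silicon carbide: M = 6.26×10⁻³
  nickel superalloy: M = 3.89×10⁻³
Epoxy has the largest M.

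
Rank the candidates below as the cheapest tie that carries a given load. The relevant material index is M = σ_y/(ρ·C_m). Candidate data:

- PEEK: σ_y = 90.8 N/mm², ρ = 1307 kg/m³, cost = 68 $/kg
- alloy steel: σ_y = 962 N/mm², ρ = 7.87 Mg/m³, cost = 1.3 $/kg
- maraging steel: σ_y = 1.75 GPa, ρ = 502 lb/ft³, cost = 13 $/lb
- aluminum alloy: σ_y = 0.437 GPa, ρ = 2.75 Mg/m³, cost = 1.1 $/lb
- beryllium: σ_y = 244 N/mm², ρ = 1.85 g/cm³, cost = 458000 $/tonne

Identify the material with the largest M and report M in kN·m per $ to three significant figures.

Convert each candidate to consistent units, then evaluate M:
  PEEK: σ_y = 90.80 MPa, ρ = 1307 kg/m³, cost = 68.00 $/kg
  alloy steel: σ_y = 962.0 MPa, ρ = 7870 kg/m³, cost = 1.300 $/kg
  maraging steel: σ_y = 1750 MPa, ρ = 8041 kg/m³, cost = 28.66 $/kg
  aluminum alloy: σ_y = 437.0 MPa, ρ = 2750 kg/m³, cost = 2.425 $/kg
  beryllium: σ_y = 244.0 MPa, ρ = 1850 kg/m³, cost = 458.0 $/kg
  alloy steel: M = 94.0 kN·m per $
  aluminum alloy: M = 65.5 kN·m per $
  maraging steel: M = 7.59 kN·m per $
  PEEK: M = 1.02 kN·m per $
  beryllium: M = 0.288 kN·m per $
Highest index: alloy steel.

alloy steel, M = 94.0 kN·m per $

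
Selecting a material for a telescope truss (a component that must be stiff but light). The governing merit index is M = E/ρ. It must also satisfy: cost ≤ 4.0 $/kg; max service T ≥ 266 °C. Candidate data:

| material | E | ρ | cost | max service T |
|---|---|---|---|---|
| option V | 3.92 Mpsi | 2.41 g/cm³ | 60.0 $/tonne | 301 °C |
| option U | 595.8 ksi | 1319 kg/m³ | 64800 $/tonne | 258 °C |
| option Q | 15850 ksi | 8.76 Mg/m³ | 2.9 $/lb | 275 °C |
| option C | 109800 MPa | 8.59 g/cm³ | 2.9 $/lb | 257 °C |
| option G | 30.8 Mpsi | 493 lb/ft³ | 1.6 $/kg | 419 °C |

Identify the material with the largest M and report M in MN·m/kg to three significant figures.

Screen on constraints: cost ≤ 4.0 $/kg; max service T ≥ 266 °C. Survivors: option V, option G.
After converting to SI:
  option V: E = 27.03 GPa, ρ = 2410 kg/m³
  option G: E = 212.4 GPa, ρ = 7897 kg/m³
  option G: M = 26.9 MN·m/kg
  option V: M = 11.2 MN·m/kg
Option G ranks first.

option G, M = 26.9 MN·m/kg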